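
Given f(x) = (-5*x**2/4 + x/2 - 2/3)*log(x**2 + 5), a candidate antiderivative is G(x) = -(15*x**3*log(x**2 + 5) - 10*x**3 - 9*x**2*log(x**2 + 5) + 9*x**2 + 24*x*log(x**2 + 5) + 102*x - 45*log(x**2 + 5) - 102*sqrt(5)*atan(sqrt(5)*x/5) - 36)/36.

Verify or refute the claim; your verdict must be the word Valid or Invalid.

d/dx[G] = -5*x**2*log(x**2 + 5)/4 + x*log(x**2 + 5)/2 - 2*log(x**2 + 5)/3
This equals f(x) exactly, so the claim holds.

Valid - the claim checks out under differentiation.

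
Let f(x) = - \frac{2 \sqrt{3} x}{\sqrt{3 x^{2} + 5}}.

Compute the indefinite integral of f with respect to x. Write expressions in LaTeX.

F(x) = - \frac{2 \sqrt{3} \sqrt{3 x^{2} + 5}}{3} + C

The substitution u = x^{2} + \frac{5}{3} works: f is exactly (dF/du)*(du/dx) for that inner function.
Check: d/dx[- \frac{2 \sqrt{3} \sqrt{3 x^{2} + 5}}{3}] = - \frac{2 \sqrt{3} x}{\sqrt{3 x^{2} + 5}} = f(x).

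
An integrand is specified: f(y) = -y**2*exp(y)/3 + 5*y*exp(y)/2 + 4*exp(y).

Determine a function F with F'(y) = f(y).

An antiderivative is F(y) = -y**2*exp(y)/3 + 19*y*exp(y)/6 + 5*exp(y)/6.

Recognize the product-rule pattern: f = u'v + uv' with u = -y**2/3 + 19*y/6 + 5/6, v = exp(y), so integration by parts undoes it.
Check: d/dy[-y**2*exp(y)/3 + 19*y*exp(y)/6 + 5*exp(y)/6] = -y**2*exp(y)/3 + 5*y*exp(y)/2 + 4*exp(y) = f(y).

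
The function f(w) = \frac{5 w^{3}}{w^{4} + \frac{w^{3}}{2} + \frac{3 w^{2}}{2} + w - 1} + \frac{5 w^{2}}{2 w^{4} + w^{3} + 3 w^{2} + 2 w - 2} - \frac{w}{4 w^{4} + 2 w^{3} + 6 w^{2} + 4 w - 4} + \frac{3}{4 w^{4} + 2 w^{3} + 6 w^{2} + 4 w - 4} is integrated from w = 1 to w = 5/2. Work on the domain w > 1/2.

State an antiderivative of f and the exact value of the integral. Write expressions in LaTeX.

Factor the denominator (2 \left(w + 1\right) \left(2 w - 1\right) \left(w^{2} + 2\right)) and decompose: f = \frac{74 w + 1}{18 \left(w^{2} + 2\right)} + \frac{10}{9 \left(2 w - 1\right)} + \frac{1}{3 \left(w + 1\right)}; each piece integrates to a log, atan, or power term.
F(w) = \frac{5 \log{\left(w - \frac{1}{2} \right)}}{9} + \frac{\log{\left(w + 1 \right)}}{3} + \frac{37 \log{\left(w^{2} + 2 \right)}}{18} + \frac{\sqrt{2} \operatorname{atan}{\left(\frac{\sqrt{2} w}{2} \right)}}{36} is an antiderivative of f.
Check: d/dw[\frac{5 \log{\left(w - \frac{1}{2} \right)}}{9} + \frac{\log{\left(w + 1 \right)}}{3} + \frac{37 \log{\left(w^{2} + 2 \right)}}{18} + \frac{\sqrt{2} \operatorname{atan}{\left(\frac{\sqrt{2} w}{2} \right)}}{36}] = \frac{20 w^{3} + 10 w^{2} - w + 3}{4 w^{4} + 2 w^{3} + 6 w^{2} + 4 w - 4}, which equals f(w).
F(5/2) = \frac{\sqrt{2} \operatorname{atan}{\left(\frac{5 \sqrt{2}}{4} \right)}}{36} + \frac{5 \log{\left(2 \right)}}{9} + \frac{\log{\left(\frac{7}{2} \right)}}{3} + \frac{37 \log{\left(\frac{33}{4} \right)}}{18}; F(1) = - \frac{2 \log{\left(2 \right)}}{9} + \frac{\sqrt{2} \operatorname{atan}{\left(\frac{\sqrt{2}}{2} \right)}}{36} + \frac{37 \log{\left(3 \right)}}{18}.
Integral = F(5/2) - F(1) = - \frac{37 \log{\left(3 \right)}}{18} - \frac{\sqrt{2} \operatorname{atan}{\left(\frac{\sqrt{2}}{2} \right)}}{36} + \frac{\sqrt{2} \operatorname{atan}{\left(\frac{5 \sqrt{2}}{4} \right)}}{36} + \frac{\log{\left(\frac{7}{2} \right)}}{3} + \frac{7 \log{\left(2 \right)}}{9} + \frac{37 \log{\left(\frac{33}{4} \right)}}{18}.

Antiderivative: F(w) = \frac{5 \log{\left(w - \frac{1}{2} \right)}}{9} + \frac{\log{\left(w + 1 \right)}}{3} + \frac{37 \log{\left(w^{2} + 2 \right)}}{18} + \frac{\sqrt{2} \operatorname{atan}{\left(\frac{\sqrt{2} w}{2} \right)}}{36}; value = - \frac{37 \log{\left(3 \right)}}{18} - \frac{\sqrt{2} \operatorname{atan}{\left(\frac{\sqrt{2}}{2} \right)}}{36} + \frac{\sqrt{2} \operatorname{atan}{\left(\frac{5 \sqrt{2}}{4} \right)}}{36} + \frac{\log{\left(\frac{7}{2} \right)}}{3} + \frac{7 \log{\left(2 \right)}}{9} + \frac{37 \log{\left(\frac{33}{4} \right)}}{18}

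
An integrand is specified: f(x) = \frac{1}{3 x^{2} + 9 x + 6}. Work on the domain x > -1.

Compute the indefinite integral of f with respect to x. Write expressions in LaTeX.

F(x) = \frac{\log{\left(x + 1 \right)}}{3} - \frac{\log{\left(x + 2 \right)}}{3} + C

The denominator factors as 3 \left(x + 1\right) \left(x + 2\right); partial fractions split f into directly integrable pieces: - \frac{1}{3 \left(x + 2\right)} + \frac{1}{3 \left(x + 1\right)}.
Check: d/dx[\frac{\log{\left(x + 1 \right)}}{3} - \frac{\log{\left(x + 2 \right)}}{3}] = \frac{1}{3 x^{2} + 9 x + 6} = f(x).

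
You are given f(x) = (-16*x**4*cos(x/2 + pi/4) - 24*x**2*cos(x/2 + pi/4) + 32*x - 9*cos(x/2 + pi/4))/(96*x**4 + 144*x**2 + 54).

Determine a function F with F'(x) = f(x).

Since d/dx undoes antidifferentiation here, F'(x) = f(x) is required of F(x).
Check: d/dx[-sin(x/2 + pi/4)/3 - 2/(12*x**2 + 9)] = (-16*x**4*cos(x/2 + pi/4) - 24*x**2*cos(x/2 + pi/4) + 32*x - 9*cos(x/2 + pi/4))/(96*x**4 + 144*x**2 + 54) = f(x).

An antiderivative is F(x) = -sin(x/2 + pi/4)/3 - 2/(12*x**2 + 9).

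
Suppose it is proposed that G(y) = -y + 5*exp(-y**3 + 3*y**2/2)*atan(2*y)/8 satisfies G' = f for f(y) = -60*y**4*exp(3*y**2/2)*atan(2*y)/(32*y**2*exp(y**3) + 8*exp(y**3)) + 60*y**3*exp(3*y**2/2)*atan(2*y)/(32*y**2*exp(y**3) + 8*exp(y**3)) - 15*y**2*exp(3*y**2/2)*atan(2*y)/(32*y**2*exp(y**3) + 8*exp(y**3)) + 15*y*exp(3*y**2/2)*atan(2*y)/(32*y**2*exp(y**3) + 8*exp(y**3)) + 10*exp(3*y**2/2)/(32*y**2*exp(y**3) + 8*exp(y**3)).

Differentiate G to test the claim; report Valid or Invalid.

Invalid: d/dy[G] - f = -1, which is not 0.

d/dy[G] = (-60*y**4*exp(3*y**2/2)*exp(-y**3)*atan(2*y) + 60*y**3*exp(3*y**2/2)*exp(-y**3)*atan(2*y) - 15*y**2*exp(3*y**2/2)*exp(-y**3)*atan(2*y) - 32*y**2 + 15*y*exp(3*y**2/2)*exp(-y**3)*atan(2*y) + 10*exp(3*y**2/2)*exp(-y**3) - 8)/(32*y**2 + 8)
d/dy[G] - f(y) = -1 != 0.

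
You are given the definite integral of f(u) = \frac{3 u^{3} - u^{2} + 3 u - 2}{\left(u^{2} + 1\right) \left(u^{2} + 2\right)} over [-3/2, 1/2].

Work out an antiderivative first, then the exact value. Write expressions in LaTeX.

Antiderivative: F(u) = \frac{3 \log{\left(u^{2} + 2 \right)}}{2} - \operatorname{atan}{\left(u \right)}; value = - \frac{3 \log{\left(\frac{17}{4} \right)}}{2} - \operatorname{atan}{\left(\frac{3}{2} \right)} - \operatorname{atan}{\left(\frac{1}{2} \right)} + \frac{3 \log{\left(\frac{9}{4} \right)}}{2}

Differentiate the proposed F(u) back; it has to land on f(u) exactly.
F(u) = \frac{3 \log{\left(u^{2} + 2 \right)}}{2} - \operatorname{atan}{\left(u \right)} is an antiderivative of f.
Check: d/du[\frac{3 \log{\left(u^{2} + 2 \right)}}{2} - \operatorname{atan}{\left(u \right)}] = \frac{3 u^{3} - u^{2} + 3 u - 2}{u^{4} + 3 u^{2} + 2}, which equals f(u).
F(1/2) = - \operatorname{atan}{\left(\frac{1}{2} \right)} + \frac{3 \log{\left(\frac{9}{4} \right)}}{2}; F(-3/2) = \operatorname{atan}{\left(\frac{3}{2} \right)} + \frac{3 \log{\left(\frac{17}{4} \right)}}{2}.
Integral = F(1/2) - F(-3/2) = - \frac{3 \log{\left(\frac{17}{4} \right)}}{2} - \operatorname{atan}{\left(\frac{3}{2} \right)} - \operatorname{atan}{\left(\frac{1}{2} \right)} + \frac{3 \log{\left(\frac{9}{4} \right)}}{2}.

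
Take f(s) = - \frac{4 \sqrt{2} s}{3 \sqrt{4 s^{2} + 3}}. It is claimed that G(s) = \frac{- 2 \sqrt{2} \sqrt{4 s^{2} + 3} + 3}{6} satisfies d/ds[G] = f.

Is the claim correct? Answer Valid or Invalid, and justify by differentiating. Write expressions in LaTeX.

d/ds[G] = - \frac{4 \sqrt{2} s}{3 \sqrt{4 s^{2} + 3}}
This equals f(s) exactly, so the claim holds.

Valid. The derivative of G reproduces f.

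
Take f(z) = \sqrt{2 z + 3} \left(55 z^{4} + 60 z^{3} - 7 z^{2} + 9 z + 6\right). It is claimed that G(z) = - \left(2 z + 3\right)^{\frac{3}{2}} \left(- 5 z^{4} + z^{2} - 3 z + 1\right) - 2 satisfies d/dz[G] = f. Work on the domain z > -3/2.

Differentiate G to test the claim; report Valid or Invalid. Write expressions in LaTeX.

Valid - the claim checks out under differentiation.

d/dz[G] = 55 z^{4} \sqrt{2 z + 3} + 60 z^{3} \sqrt{2 z + 3} - 7 z^{2} \sqrt{2 z + 3} + 9 z \sqrt{2 z + 3} + 6 \sqrt{2 z + 3}
This equals f(z) exactly, so the claim holds.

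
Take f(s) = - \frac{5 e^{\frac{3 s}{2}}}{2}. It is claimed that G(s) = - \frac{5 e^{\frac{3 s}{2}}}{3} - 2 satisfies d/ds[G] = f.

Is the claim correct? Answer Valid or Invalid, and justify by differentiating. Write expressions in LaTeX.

Valid: G'(s) = f(s).

d/ds[G] = - \frac{5 e^{\frac{3 s}{2}}}{2}
This equals f(s) exactly, so the claim holds.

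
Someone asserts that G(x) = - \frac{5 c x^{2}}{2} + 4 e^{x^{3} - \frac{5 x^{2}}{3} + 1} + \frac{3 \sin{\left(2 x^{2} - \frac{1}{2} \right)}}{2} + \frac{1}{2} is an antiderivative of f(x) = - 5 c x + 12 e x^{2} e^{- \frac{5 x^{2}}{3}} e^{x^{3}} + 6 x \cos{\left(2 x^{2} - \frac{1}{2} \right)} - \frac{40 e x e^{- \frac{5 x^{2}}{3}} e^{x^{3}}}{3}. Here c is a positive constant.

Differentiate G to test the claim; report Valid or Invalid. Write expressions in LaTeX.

d/dx[G] = - 5 c x + 12 e x^{2} e^{- \frac{5 x^{2}}{3}} e^{x^{3}} + 6 x \cos{\left(2 x^{2} - \frac{1}{2} \right)} - \frac{40 e x e^{- \frac{5 x^{2}}{3}} e^{x^{3}}}{3}
This equals f(x) exactly, so the claim holds.

Valid - differentiating G returns exactly f.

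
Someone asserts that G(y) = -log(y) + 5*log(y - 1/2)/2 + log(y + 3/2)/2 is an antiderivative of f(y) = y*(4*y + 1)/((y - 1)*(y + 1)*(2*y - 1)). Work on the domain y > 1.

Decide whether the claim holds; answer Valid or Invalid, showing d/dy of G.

d/dy[G] = (8*y**2 + 10*y + 3)/(4*y**3 + 4*y**2 - 3*y)
d/dy[G] - f(y) = (-4*y**3 - 8*y**2 - 10*y - 3)/(4*y**5 + 4*y**4 - 7*y**3 - 4*y**2 + 3*y) != 0.

Invalid: d/dy[G] - f = (-4*y**3 - 8*y**2 - 10*y - 3)/(4*y**5 + 4*y**4 - 7*y**3 - 4*y**2 + 3*y), which is not 0.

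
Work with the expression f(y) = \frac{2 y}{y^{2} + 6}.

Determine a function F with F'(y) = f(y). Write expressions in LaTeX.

An antiderivative is F(y) = \log{\left(y^{2} + 6 \right)}.

The substitution u = y^{2} + 6 works: f is exactly (dF/du)*(du/dy) for that inner function.
Check: d/dy[\log{\left(y^{2} + 6 \right)}] = \frac{2 y}{y^{2} + 6} = f(y).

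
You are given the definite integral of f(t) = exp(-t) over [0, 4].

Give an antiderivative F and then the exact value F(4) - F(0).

Whatever form F(t) takes, F'(t) = f(t) is non-negotiable.
F(t) = -exp(-t) is an antiderivative of f.
Check: d/dt[-exp(-t)] = exp(-t) = f(t).
F(4) = -exp(-4); F(0) = -1.
Integral = F(4) - F(0) = 1 - exp(-4).

Antiderivative: F(t) = -exp(-t); value = 1 - exp(-4)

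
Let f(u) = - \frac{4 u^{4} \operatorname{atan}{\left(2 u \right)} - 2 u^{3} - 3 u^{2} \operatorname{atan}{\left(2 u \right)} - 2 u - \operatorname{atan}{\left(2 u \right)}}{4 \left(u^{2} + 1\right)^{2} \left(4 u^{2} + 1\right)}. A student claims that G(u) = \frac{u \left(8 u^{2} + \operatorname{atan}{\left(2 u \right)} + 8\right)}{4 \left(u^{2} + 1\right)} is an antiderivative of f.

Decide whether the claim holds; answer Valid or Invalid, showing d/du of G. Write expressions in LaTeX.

d/du[G] = \frac{32 u^{6} - 4 u^{4} \operatorname{atan}{\left(2 u \right)} + 72 u^{4} + 2 u^{3} + 3 u^{2} \operatorname{atan}{\left(2 u \right)} + 48 u^{2} + 2 u + \operatorname{atan}{\left(2 u \right)} + 8}{16 u^{6} + 36 u^{4} + 24 u^{2} + 4}
d/du[G] - f(u) = 2 != 0.

Invalid: d/du[G] - f = 2, which is not 0.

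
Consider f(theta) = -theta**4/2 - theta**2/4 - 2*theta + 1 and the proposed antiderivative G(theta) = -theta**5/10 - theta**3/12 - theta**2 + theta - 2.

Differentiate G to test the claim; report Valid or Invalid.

Valid - differentiating G returns exactly f.

d/dtheta[G] = -theta**4/2 - theta**2/4 - 2*theta + 1
This equals f(theta) exactly, so the claim holds.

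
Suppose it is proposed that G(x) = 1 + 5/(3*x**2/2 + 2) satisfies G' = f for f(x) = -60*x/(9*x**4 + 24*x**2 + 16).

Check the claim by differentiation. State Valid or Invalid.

d/dx[G] = -60*x/(9*x**4 + 24*x**2 + 16)
This equals f(x) exactly, so the claim holds.

Valid. The derivative of G reproduces f.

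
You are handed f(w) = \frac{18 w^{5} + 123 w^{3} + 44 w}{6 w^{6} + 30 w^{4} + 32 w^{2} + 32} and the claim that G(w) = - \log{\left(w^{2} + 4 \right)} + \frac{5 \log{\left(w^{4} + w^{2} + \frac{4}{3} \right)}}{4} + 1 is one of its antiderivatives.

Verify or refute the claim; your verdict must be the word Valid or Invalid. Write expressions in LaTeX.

d/dw[G] = \frac{18 w^{5} + 123 w^{3} + 44 w}{6 w^{6} + 30 w^{4} + 32 w^{2} + 32}
This equals f(w) exactly, so the claim holds.

Valid: G'(w) = f(w).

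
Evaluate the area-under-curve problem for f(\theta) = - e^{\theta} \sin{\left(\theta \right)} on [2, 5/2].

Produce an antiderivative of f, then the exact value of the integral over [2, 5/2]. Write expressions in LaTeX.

Antiderivative: F(\theta) = \frac{\left(- \sin{\left(\theta \right)} + \cos{\left(\theta \right)}\right) e^{\theta}}{2}; value = \frac{e^{\frac{5}{2}} \cos{\left(\frac{5}{2} \right)}}{2} - \frac{e^{\frac{5}{2}} \sin{\left(\frac{5}{2} \right)}}{2} - \frac{e^{2} \cos{\left(2 \right)}}{2} + \frac{e^{2} \sin{\left(2 \right)}}{2}

An antiderivative F(\theta) passes only if d/d\theta[F] lands on f(\theta) exactly.
F(\theta) = \frac{\left(- \sin{\left(\theta \right)} + \cos{\left(\theta \right)}\right) e^{\theta}}{2} is an antiderivative of f.
Check: d/d\theta[\frac{\left(- \sin{\left(\theta \right)} + \cos{\left(\theta \right)}\right) e^{\theta}}{2}] = - e^{\theta} \sin{\left(\theta \right)} = f(\theta).
F(5/2) = \frac{e^{\frac{5}{2}} \cos{\left(\frac{5}{2} \right)}}{2} - \frac{e^{\frac{5}{2}} \sin{\left(\frac{5}{2} \right)}}{2}; F(2) = - \frac{e^{2} \sin{\left(2 \right)}}{2} + \frac{e^{2} \cos{\left(2 \right)}}{2}.
Integral = F(5/2) - F(2) = \frac{e^{\frac{5}{2}} \cos{\left(\frac{5}{2} \right)}}{2} - \frac{e^{\frac{5}{2}} \sin{\left(\frac{5}{2} \right)}}{2} - \frac{e^{2} \cos{\left(2 \right)}}{2} + \frac{e^{2} \sin{\left(2 \right)}}{2}.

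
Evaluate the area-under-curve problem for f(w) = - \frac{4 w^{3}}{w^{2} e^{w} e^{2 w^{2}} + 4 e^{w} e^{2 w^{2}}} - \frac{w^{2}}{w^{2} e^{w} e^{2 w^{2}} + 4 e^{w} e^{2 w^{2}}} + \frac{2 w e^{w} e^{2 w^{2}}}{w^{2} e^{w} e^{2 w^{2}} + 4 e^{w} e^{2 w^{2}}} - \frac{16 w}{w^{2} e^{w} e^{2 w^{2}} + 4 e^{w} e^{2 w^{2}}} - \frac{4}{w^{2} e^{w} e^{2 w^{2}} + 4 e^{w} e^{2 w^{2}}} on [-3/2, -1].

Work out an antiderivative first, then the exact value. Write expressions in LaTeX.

The integrand splits into summands that can be handled one at a time.
F(w) = e^{- 2 w^{2} - w} + \log{\left(\frac{w^{2}}{2} + 2 \right)} is an antiderivative of f.
Check: d/dw[e^{- 2 w^{2} - w} + \log{\left(\frac{w^{2}}{2} + 2 \right)}] = \frac{- 4 w^{3} - w^{2} + 2 w e^{w} e^{2 w^{2}} - 16 w - 4}{w^{2} e^{w} e^{2 w^{2}} + 4 e^{w} e^{2 w^{2}}}, which equals f(w).
F(-1) = e^{-1} + \log{\left(\frac{5}{2} \right)}; F(-3/2) = e^{-3} + \log{\left(\frac{25}{8} \right)}.
Integral = F(-1) - F(-3/2) = - \log{\left(\frac{25}{8} \right)} - e^{-3} + e^{-1} + \log{\left(\frac{5}{2} \right)}.

Antiderivative: F(w) = e^{- 2 w^{2} - w} + \log{\left(\frac{w^{2}}{2} + 2 \right)}; value = - \log{\left(\frac{25}{8} \right)} - e^{-3} + e^{-1} + \log{\left(\frac{5}{2} \right)}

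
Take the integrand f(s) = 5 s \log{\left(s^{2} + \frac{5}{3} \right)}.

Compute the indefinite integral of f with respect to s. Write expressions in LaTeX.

Recover f(s) by differentiating a candidate F(s); any mismatch rules it out.
Check: d/ds[\frac{5 s^{2} \log{\left(s^{2} + \frac{5}{3} \right)}}{2} - \frac{5 s^{2}}{2} + \frac{25 \log{\left(3 s^{2} + 5 \right)}}{6}] = 5 s \log{\left(s^{2} + \frac{5}{3} \right)} = f(s).

F(s) = \frac{5 s^{2} \log{\left(s^{2} + \frac{5}{3} \right)}}{2} - \frac{5 s^{2}}{2} + \frac{25 \log{\left(3 s^{2} + 5 \right)}}{6} + C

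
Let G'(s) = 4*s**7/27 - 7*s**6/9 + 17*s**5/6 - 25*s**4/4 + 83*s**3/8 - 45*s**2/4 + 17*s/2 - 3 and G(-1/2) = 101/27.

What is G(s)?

The substitution u = s**2/3 - s/2 + 1 works: G'(s) is exactly (dG/du)*(du/ds) for that inner function.
A general antiderivative is 3*(s**2/3 - s/2 + 1)**4/2 + C.
The condition gives C = 101/27 - (128/27) = -1.
So G(s) = 3*(s**2/3 - s/2 + 1)**4/2 - 1.
Check: d/ds[3*(s**2/3 - s/2 + 1)**4/2 - 1] = 4*s**7/27 - 7*s**6/9 + 17*s**5/6 - 25*s**4/4 + 83*s**3/8 - 45*s**2/4 + 17*s/2 - 3 = G'(s).

G(s) = 3*(s**2/3 - s/2 + 1)**4/2 - 1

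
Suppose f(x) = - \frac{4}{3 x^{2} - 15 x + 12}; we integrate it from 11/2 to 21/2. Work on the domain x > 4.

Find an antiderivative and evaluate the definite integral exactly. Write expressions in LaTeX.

Factor the denominator (3 \left(x - 4\right) \left(x - 1\right)) and decompose: f = \frac{4}{9 \left(x - 1\right)} - \frac{4}{9 \left(x - 4\right)}; each piece integrates to a log, atan, or power term.
F(x) = - \frac{4 \log{\left(x - 4 \right)}}{9} + \frac{4 \log{\left(x - 1 \right)}}{9} is an antiderivative of f.
Check: d/dx[- \frac{4 \log{\left(x - 4 \right)}}{9} + \frac{4 \log{\left(x - 1 \right)}}{9}] = - \frac{4}{3 x^{2} - 15 x + 12} = f(x).
F(21/2) = - \frac{4 \log{\left(\frac{13}{2} \right)}}{9} + \frac{4 \log{\left(\frac{19}{2} \right)}}{9}; F(11/2) = - \frac{4 \log{\left(\frac{3}{2} \right)}}{9} + \frac{4 \log{\left(\frac{9}{2} \right)}}{9}.
Integral = F(21/2) - F(11/2) = - \frac{4 \log{\left(\frac{13}{2} \right)}}{9} - \frac{4 \log{\left(\frac{9}{2} \right)}}{9} + \frac{4 \log{\left(\frac{3}{2} \right)}}{9} + \frac{4 \log{\left(\frac{19}{2} \right)}}{9}.

Antiderivative: F(x) = - \frac{4 \log{\left(x - 4 \right)}}{9} + \frac{4 \log{\left(x - 1 \right)}}{9}; value = - \frac{4 \log{\left(\frac{13}{2} \right)}}{9} - \frac{4 \log{\left(\frac{9}{2} \right)}}{9} + \frac{4 \log{\left(\frac{3}{2} \right)}}{9} + \frac{4 \log{\left(\frac{19}{2} \right)}}{9}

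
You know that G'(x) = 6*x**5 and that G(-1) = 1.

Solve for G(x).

Any candidate G(x) must reproduce the stated G'(x) exactly.
A general antiderivative is x**6 + C.
The condition gives C = 1 - (1) = 0.
So G(x) = x**6.
Check: d/dx[x**6] = 6*x**5 = G'(x).

G(x) = x**6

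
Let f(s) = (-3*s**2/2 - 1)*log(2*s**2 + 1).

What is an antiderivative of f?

A candidate is checked by its d/ds: the result must match f(s).
Check: d/ds[-s**3*log(2*s**2 + 1)/2 + s**3/3 - s*log(2*s**2 + 1) + 3*s/2 - 3*sqrt(2)*atan(sqrt(2)*s)/4] = -3*s**2*log(2*s**2 + 1)/2 - log(2*s**2 + 1), which equals f(s).

An antiderivative is F(s) = -s**3*log(2*s**2 + 1)/2 + s**3/3 - s*log(2*s**2 + 1) + 3*s/2 - 3*sqrt(2)*atan(sqrt(2)*s)/4.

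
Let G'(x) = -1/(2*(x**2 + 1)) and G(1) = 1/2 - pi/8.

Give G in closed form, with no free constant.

G(x) = 1/2 - atan(x)/2

Check a candidate G(x) by differentiating: d/dx[G] must match the given G'(x).
A general antiderivative is -atan(x)/2 + C.
The condition gives C = 1/2 - pi/8 - (-pi/8) = 1/2.
So G(x) = 1/2 - atan(x)/2.
Check: d/dx[1/2 - atan(x)/2] = -1/(2*x**2 + 2), which equals G'(x).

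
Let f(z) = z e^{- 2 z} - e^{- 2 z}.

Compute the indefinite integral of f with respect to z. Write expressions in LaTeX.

Recognize the product-rule pattern: f = u'v + uv' with u = \frac{1}{4} - \frac{z}{2}, v = e^{- 2 z}, so integration by parts undoes it.
Check: d/dz[\frac{\left(1 - 2 z\right) e^{- 2 z}}{4}] = \left(z - 1\right) e^{- 2 z}, which equals f(z).

F(z) = \frac{\left(1 - 2 z\right) e^{- 2 z}}{4} + C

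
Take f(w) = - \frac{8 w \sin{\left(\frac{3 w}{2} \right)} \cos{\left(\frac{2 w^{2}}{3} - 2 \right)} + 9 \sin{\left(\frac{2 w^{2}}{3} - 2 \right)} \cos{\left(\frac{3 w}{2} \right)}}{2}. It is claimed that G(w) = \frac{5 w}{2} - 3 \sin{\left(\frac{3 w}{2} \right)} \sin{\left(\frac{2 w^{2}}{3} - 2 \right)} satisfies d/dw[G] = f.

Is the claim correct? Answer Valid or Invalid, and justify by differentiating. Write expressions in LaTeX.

Invalid: d/dw[G] - f = \frac{5}{2}, which is not 0.

d/dw[G] = - 4 w \sin{\left(\frac{3 w}{2} \right)} \cos{\left(\frac{2 w^{2}}{3} - 2 \right)} - \frac{9 \sin{\left(\frac{2 w^{2}}{3} - 2 \right)} \cos{\left(\frac{3 w}{2} \right)}}{2} + \frac{5}{2}
d/dw[G] - f(w) = \frac{5}{2} != 0.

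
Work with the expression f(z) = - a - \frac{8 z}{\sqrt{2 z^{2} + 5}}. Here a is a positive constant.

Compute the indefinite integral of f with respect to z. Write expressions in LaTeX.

Recover f(z) by differentiating a candidate F(z); any mismatch rules it out.
Check: d/dz[- a z - 4 \sqrt{2 z^{2} + 5}] = \frac{- a \sqrt{2 z^{2} + 5} - 8 z}{\sqrt{2 z^{2} + 5}}, which equals f(z).

F(z) = - a z - 4 \sqrt{2 z^{2} + 5} + C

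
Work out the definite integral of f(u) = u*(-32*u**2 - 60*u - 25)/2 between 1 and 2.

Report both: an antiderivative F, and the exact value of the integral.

Antiderivative: F(u) = -u**2*(4*u + 5)**2/4; value = -595/4

f matches the chain-rule pattern g'(h)*h' with inner function h(u) = -2*u**2 - 5*u/2; substituting w = h(u) collapses the integral.
F(u) = -u**2*(4*u + 5)**2/4 is an antiderivative of f.
Check: d/du[-u**2*(4*u + 5)**2/4] = -16*u**3 - 30*u**2 - 25*u/2, which equals f(u).
F(2) = -169; F(1) = -81/4.
Integral = F(2) - F(1) = -595/4.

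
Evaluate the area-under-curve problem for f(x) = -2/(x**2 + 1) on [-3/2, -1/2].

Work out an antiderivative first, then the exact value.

Antiderivative: F(x) = -2*atan(x); value = -2*atan(3/2) + 2*atan(1/2)

Whatever form F(x) takes, F'(x) = f(x) is non-negotiable.
F(x) = -2*atan(x) is an antiderivative of f.
Check: d/dx[-2*atan(x)] = -2/(x**2 + 1) = f(x).
F(-1/2) = 2*atan(1/2); F(-3/2) = 2*atan(3/2).
Integral = F(-1/2) - F(-3/2) = -2*atan(3/2) + 2*atan(1/2).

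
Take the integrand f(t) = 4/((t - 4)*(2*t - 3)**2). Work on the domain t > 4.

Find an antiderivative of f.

The denominator factors as (t - 4)*(2*t - 3)**2; partial fractions split f into directly integrable pieces: -8/(25*(2*t - 3)) - 8/(5*(2*t - 3)**2) + 4/(25*(t - 4)).
Check: d/dt[-4*(-2*t*log(t - 4) + 2*t*log(t - 3/2) + 3*log(t - 4) - 3*log(t - 3/2) - 5)/(25*(2*t - 3))] = 4/(4*t**3 - 28*t**2 + 57*t - 36), which equals f(t).

An antiderivative is F(t) = -4*(-2*t*log(t - 4) + 2*t*log(t - 3/2) + 3*log(t - 4) - 3*log(t - 3/2) - 5)/(25*(2*t - 3)).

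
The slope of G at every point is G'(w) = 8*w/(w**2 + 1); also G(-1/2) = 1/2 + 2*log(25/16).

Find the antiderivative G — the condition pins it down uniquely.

G'(w) matches the chain-rule pattern g'(h)*h' with inner function h(w) = w**4 + 2*w**2 + 1; substituting u = h(w) collapses the integral.
A general antiderivative is 2*log(w**4 + 2*w**2 + 1) + C.
The condition gives C = 1/2 + 2*log(25/16) - (2*log(25/16)) = 1/2.
So G(w) = (4*log(w**4 + 2*w**2 + 1) + 1)/2.
Check: d/dw[(4*log(w**4 + 2*w**2 + 1) + 1)/2] = 8*w/(w**2 + 1) = G'(w).

G(w) = (4*log(w**4 + 2*w**2 + 1) + 1)/2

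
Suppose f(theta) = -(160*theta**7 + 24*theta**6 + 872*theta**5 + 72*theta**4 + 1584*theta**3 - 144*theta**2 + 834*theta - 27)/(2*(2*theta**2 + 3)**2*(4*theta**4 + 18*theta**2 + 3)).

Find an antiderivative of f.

An antiderivative is F(theta) = -(10*theta**2*log(2*theta**4/3 + 3*theta**2 + 1/2) - 6*theta + 15*log(2*theta**4/3 + 3*theta**2 + 1/2) - 4)/(4*(2*theta**2 + 3)).

An antiderivative F(theta) passes only if d/dtheta[F] lands on f(theta) exactly.
Check: d/dtheta[-(10*theta**2*log(2*theta**4/3 + 3*theta**2 + 1/2) - 6*theta + 15*log(2*theta**4/3 + 3*theta**2 + 1/2) - 4)/(4*(2*theta**2 + 3))] = (-160*theta**7 - 24*theta**6 - 872*theta**5 - 72*theta**4 - 1584*theta**3 + 144*theta**2 - 834*theta + 27)/(32*theta**8 + 240*theta**6 + 528*theta**4 + 396*theta**2 + 54), which equals f(theta).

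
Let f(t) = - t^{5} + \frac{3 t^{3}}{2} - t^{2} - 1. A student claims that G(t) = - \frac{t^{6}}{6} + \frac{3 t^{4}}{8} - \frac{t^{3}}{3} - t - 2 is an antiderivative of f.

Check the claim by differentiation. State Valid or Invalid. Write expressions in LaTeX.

d/dt[G] = - t^{5} + \frac{3 t^{3}}{2} - t^{2} - 1
This equals f(t) exactly, so the claim holds.

Valid - the claim checks out under differentiation.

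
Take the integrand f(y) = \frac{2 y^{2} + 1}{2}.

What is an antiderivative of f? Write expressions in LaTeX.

An antiderivative F(y) passes only if d/dy[F] lands on f(y) exactly.
Check: d/dy[\frac{y \left(2 y^{2} + 3\right)}{6}] = y^{2} + \frac{1}{2}, which equals f(y).

An antiderivative is F(y) = \frac{y \left(2 y^{2} + 3\right)}{6}.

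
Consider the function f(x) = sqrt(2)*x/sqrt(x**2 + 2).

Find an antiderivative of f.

An antiderivative is F(x) = sqrt(2)*sqrt(x**2 + 2).

The substitution u = x**2/2 + 1 works: f is exactly (dF/du)*(du/dx) for that inner function.
Check: d/dx[sqrt(2)*sqrt(x**2 + 2)] = sqrt(2)*x/sqrt(x**2 + 2) = f(x).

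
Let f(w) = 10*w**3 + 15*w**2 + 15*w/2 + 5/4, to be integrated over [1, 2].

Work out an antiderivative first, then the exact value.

The substitution u = w**2 + w + 1/4 works: f is exactly (dF/du)*(du/dw) for that inner function.
F(w) = 5*w**4/2 + 5*w**3 + 15*w**2/4 + 5*w/4 is an antiderivative of f.
Check: d/dw[5*w**4/2 + 5*w**3 + 15*w**2/4 + 5*w/4] = 10*w**3 + 15*w**2 + 15*w/2 + 5/4 = f(w).
F(2) = 195/2; F(1) = 25/2.
Integral = F(2) - F(1) = 85.

Antiderivative: F(w) = 5*w**4/2 + 5*w**3 + 15*w**2/4 + 5*w/4; value = 85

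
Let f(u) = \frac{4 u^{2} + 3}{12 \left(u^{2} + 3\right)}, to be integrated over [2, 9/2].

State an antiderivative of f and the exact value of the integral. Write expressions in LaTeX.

Antiderivative: F(u) = \frac{u}{3} - \frac{\sqrt{3} \operatorname{atan}{\left(\frac{\sqrt{3} u}{3} \right)}}{4}; value = - \frac{\sqrt{3} \operatorname{atan}{\left(\frac{3 \sqrt{3}}{2} \right)}}{4} + \frac{\sqrt{3} \operatorname{atan}{\left(\frac{2 \sqrt{3}}{3} \right)}}{4} + \frac{5}{6}

For F(u) to be correct the identity F'(u) - f(u) = 0 must hold.
F(u) = \frac{u}{3} - \frac{\sqrt{3} \operatorname{atan}{\left(\frac{\sqrt{3} u}{3} \right)}}{4} is an antiderivative of f.
Check: d/du[\frac{u}{3} - \frac{\sqrt{3} \operatorname{atan}{\left(\frac{\sqrt{3} u}{3} \right)}}{4}] = \frac{4 u^{2} + 3}{12 u^{2} + 36}, which equals f(u).
F(9/2) = - \frac{\sqrt{3} \operatorname{atan}{\left(\frac{3 \sqrt{3}}{2} \right)}}{4} + \frac{3}{2}; F(2) = - \frac{\sqrt{3} \operatorname{atan}{\left(\frac{2 \sqrt{3}}{3} \right)}}{4} + \frac{2}{3}.
Integral = F(9/2) - F(2) = - \frac{\sqrt{3} \operatorname{atan}{\left(\frac{3 \sqrt{3}}{2} \right)}}{4} + \frac{\sqrt{3} \operatorname{atan}{\left(\frac{2 \sqrt{3}}{3} \right)}}{4} + \frac{5}{6}.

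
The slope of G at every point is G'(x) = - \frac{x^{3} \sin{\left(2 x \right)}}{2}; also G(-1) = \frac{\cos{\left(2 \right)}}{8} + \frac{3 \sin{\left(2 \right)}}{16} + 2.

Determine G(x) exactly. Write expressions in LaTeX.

A candidate passes only if d/dx[G] lands on the given G'(x) exactly.
A general antiderivative is \frac{x^{3} \cos{\left(2 x \right)}}{4} - \frac{3 x^{2} \sin{\left(2 x \right)}}{8} - \frac{3 x \cos{\left(2 x \right)}}{8} + \frac{3 \sin{\left(2 x \right)}}{16} + C.
The condition gives C = \frac{\cos{\left(2 \right)}}{8} + \frac{3 \sin{\left(2 \right)}}{16} + 2 - (\frac{\cos{\left(2 \right)}}{8} + \frac{3 \sin{\left(2 \right)}}{16}) = 2.
So G(x) = \frac{x^{3} \cos{\left(2 x \right)}}{4} - \frac{3 x^{2} \sin{\left(2 x \right)}}{8} - \frac{3 x \cos{\left(2 x \right)}}{8} + \frac{3 \sin{\left(2 x \right)}}{16} + 2.
Check: d/dx[\frac{x^{3} \cos{\left(2 x \right)}}{4} - \frac{3 x^{2} \sin{\left(2 x \right)}}{8} - \frac{3 x \cos{\left(2 x \right)}}{8} + \frac{3 \sin{\left(2 x \right)}}{16} + 2] = - \frac{x^{3} \sin{\left(2 x \right)}}{2} = G'(x).

G(x) = \frac{x^{3} \cos{\left(2 x \right)}}{4} - \frac{3 x^{2} \sin{\left(2 x \right)}}{8} - \frac{3 x \cos{\left(2 x \right)}}{8} + \frac{3 \sin{\left(2 x \right)}}{16} + 2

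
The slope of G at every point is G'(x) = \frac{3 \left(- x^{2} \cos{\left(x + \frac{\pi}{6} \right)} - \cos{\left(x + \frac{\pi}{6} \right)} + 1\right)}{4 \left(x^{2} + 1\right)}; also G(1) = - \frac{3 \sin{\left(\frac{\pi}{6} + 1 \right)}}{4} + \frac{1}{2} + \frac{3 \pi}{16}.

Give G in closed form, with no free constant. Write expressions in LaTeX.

Check a candidate G(x) by differentiating: d/dx[G] must match the given G'(x).
A general antiderivative is - \frac{3 \sin{\left(x + \frac{\pi}{6} \right)}}{4} + \frac{3 \operatorname{atan}{\left(x \right)}}{4} + C.
The condition gives C = - \frac{3 \sin{\left(\frac{\pi}{6} + 1 \right)}}{4} + \frac{1}{2} + \frac{3 \pi}{16} - (- \frac{3 \sin{\left(\frac{\pi}{6} + 1 \right)}}{4} + \frac{3 \pi}{16}) = \frac{1}{2}.
So G(x) = - \frac{3 \sin{\left(x + \frac{\pi}{6} \right)}}{4} + \frac{3 \operatorname{atan}{\left(x \right)}}{4} + \frac{1}{2}.
Check: d/dx[- \frac{3 \sin{\left(x + \frac{\pi}{6} \right)}}{4} + \frac{3 \operatorname{atan}{\left(x \right)}}{4} + \frac{1}{2}] = \frac{- 3 x^{2} \cos{\left(x + \frac{\pi}{6} \right)} - 3 \cos{\left(x + \frac{\pi}{6} \right)} + 3}{4 x^{2} + 4}, which equals G'(x).

G(x) = - \frac{3 \sin{\left(x + \frac{\pi}{6} \right)}}{4} + \frac{3 \operatorname{atan}{\left(x \right)}}{4} + \frac{1}{2}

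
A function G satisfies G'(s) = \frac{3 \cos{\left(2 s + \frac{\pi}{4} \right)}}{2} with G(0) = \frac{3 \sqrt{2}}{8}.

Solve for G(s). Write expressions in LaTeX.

G(s) = \frac{3 \sin{\left(2 s + \frac{\pi}{4} \right)}}{4}

Whatever form G(s) takes, its d/ds must return the stated G'(s).
A general antiderivative is \frac{3 \sin{\left(2 s + \frac{\pi}{4} \right)}}{4} + C.
The condition gives C = \frac{3 \sqrt{2}}{8} - (\frac{3 \sqrt{2}}{8}) = 0.
So G(s) = \frac{3 \sin{\left(2 s + \frac{\pi}{4} \right)}}{4}.
Check: d/ds[\frac{3 \sin{\left(2 s + \frac{\pi}{4} \right)}}{4}] = \frac{3 \cos{\left(2 s + \frac{\pi}{4} \right)}}{2} = G'(s).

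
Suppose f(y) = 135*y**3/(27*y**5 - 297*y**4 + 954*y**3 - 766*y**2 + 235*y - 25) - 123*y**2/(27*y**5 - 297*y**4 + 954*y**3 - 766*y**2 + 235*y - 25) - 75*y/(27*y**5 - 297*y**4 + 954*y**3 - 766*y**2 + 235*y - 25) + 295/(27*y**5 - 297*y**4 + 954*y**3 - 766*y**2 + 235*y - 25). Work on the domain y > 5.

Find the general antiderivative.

F(y) = -2/(9*y**2 - 6*y + 1) - 5/(y - 5) + C

Integrate term by term and add the pieces.
Check: d/dy[-2/(9*y**2 - 6*y + 1) - 5/(y - 5)] = (135*y**3 - 123*y**2 - 75*y + 295)/(27*y**5 - 297*y**4 + 954*y**3 - 766*y**2 + 235*y - 25), which equals f(y).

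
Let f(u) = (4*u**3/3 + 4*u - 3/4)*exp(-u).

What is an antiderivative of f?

An antiderivative is F(u) = (-16*u**3 - 48*u**2 - 144*u - 135)*exp(-u)/12.

f has the shape v'r + vr' for v = -4*u**3/3 - 4*u**2 - 12*u - 45/4 and r = exp(-u) — it is the derivative of the product v*r.
Check: d/du[(-16*u**3 - 48*u**2 - 144*u - 135)*exp(-u)/12] = (16*u**3 + 48*u - 9)*exp(-u)/12, which equals f(u).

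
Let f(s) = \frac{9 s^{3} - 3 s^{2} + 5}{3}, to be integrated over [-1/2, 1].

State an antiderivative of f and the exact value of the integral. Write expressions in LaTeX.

Any candidate F(s) must reproduce f(s) exactly when differentiated.
F(s) = \frac{3 s^{4}}{4} - \frac{s^{3}}{3} + \frac{5 s}{3} is an antiderivative of f.
Check: d/ds[\frac{3 s^{4}}{4} - \frac{s^{3}}{3} + \frac{5 s}{3}] = 3 s^{3} - s^{2} + \frac{5}{3}, which equals f(s).
F(1) = \frac{25}{12}; F(-1/2) = - \frac{143}{192}.
Integral = F(1) - F(-1/2) = \frac{181}{64}.

Antiderivative: F(s) = \frac{3 s^{4}}{4} - \frac{s^{3}}{3} + \frac{5 s}{3}; value = \frac{181}{64}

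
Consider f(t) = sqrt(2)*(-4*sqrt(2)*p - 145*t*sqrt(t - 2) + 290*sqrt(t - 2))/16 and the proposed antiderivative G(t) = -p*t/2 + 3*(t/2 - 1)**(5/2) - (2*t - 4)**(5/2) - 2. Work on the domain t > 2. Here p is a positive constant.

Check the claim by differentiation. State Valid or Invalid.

d/dt[G] = sqrt(2)*(-4*sqrt(2)*p - 145*t*sqrt(t - 2) + 290*sqrt(t - 2))/16
This equals f(t) exactly, so the claim holds.

Valid. The derivative of G reproduces f.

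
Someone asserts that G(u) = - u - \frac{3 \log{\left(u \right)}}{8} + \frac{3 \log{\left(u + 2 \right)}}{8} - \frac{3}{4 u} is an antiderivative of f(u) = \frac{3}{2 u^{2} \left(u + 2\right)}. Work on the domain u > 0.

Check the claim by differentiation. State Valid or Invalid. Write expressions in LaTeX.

d/du[G] = \frac{- 2 u^{3} - 4 u^{2} + 3}{2 u^{3} + 4 u^{2}}
d/du[G] - f(u) = -1 != 0.

Invalid: d/du[G] - f = -1, which is not 0.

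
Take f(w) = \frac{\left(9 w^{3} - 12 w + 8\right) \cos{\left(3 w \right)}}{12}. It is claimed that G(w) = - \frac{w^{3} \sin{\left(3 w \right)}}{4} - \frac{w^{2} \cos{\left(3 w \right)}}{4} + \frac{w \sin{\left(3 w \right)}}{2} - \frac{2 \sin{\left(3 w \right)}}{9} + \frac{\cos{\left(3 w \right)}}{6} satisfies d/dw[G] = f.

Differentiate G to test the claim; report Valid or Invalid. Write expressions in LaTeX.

d/dw[G] = - \frac{3 w^{3} \cos{\left(3 w \right)}}{4} + w \cos{\left(3 w \right)} - \frac{2 \cos{\left(3 w \right)}}{3}
d/dw[G] - f(w) = - \frac{3 w^{3} \cos{\left(3 w \right)}}{2} + 2 w \cos{\left(3 w \right)} - \frac{4 \cos{\left(3 w \right)}}{3} != 0.

Invalid: d/dw[G] - f = - \frac{3 w^{3} \cos{\left(3 w \right)}}{2} + 2 w \cos{\left(3 w \right)} - \frac{4 \cos{\left(3 w \right)}}{3}, which is not 0.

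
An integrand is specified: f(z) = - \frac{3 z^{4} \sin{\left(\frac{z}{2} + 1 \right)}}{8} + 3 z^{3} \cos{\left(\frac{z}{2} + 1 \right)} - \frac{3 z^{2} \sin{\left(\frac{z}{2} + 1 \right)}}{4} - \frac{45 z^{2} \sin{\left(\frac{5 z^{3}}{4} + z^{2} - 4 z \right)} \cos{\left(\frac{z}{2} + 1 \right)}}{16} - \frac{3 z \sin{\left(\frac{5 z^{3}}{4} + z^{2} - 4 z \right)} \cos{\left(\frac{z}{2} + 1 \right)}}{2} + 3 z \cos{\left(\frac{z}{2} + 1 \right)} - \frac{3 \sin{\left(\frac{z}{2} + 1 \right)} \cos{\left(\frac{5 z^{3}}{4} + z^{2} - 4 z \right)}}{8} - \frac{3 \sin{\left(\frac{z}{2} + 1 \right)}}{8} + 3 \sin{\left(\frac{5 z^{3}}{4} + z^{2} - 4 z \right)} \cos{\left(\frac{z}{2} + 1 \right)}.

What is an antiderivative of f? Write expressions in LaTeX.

An antiderivative is F(z) = - \frac{3 \left(- \left(- z^{2} - 1\right)^{2} - \cos{\left(\frac{5 z^{3}}{4} + z^{2} - 4 z \right)}\right) \cos{\left(\frac{z}{2} + 1 \right)}}{4}.

Recognize the product-rule pattern: f = u'v + uv' with u = \frac{3 \left(- z^{2} - 1\right)^{2}}{4} + \frac{3 \cos{\left(\frac{5 z^{3}}{4} + z^{2} - 4 z \right)}}{4}, v = \cos{\left(\frac{z}{2} + 1 \right)}, so integration by parts undoes it.
Check: d/dz[- \frac{3 \left(- \left(- z^{2} - 1\right)^{2} - \cos{\left(\frac{5 z^{3}}{4} + z^{2} - 4 z \right)}\right) \cos{\left(\frac{z}{2} + 1 \right)}}{4}] = - \frac{3 z^{4} \sin{\left(\frac{z}{2} + 1 \right)}}{8} + 3 z^{3} \cos{\left(\frac{z}{2} + 1 \right)} - \frac{3 z^{2} \sin{\left(\frac{z}{2} + 1 \right)}}{4} - \frac{45 z^{2} \sin{\left(\frac{5 z^{3}}{4} + z^{2} - 4 z \right)} \cos{\left(\frac{z}{2} + 1 \right)}}{16} - \frac{3 z \sin{\left(\frac{5 z^{3}}{4} + z^{2} - 4 z \right)} \cos{\left(\frac{z}{2} + 1 \right)}}{2} + 3 z \cos{\left(\frac{z}{2} + 1 \right)} - \frac{3 \sin{\left(\frac{z}{2} + 1 \right)} \cos{\left(\frac{5 z^{3}}{4} + z^{2} - 4 z \right)}}{8} - \frac{3 \sin{\left(\frac{z}{2} + 1 \right)}}{8} + 3 \sin{\left(\frac{5 z^{3}}{4} + z^{2} - 4 z \right)} \cos{\left(\frac{z}{2} + 1 \right)} = f(z).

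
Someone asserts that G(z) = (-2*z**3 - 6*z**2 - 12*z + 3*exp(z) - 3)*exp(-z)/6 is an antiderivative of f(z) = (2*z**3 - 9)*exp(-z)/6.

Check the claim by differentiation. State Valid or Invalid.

d/dz[G] = (2*z**3 - 9)*exp(-z)/6
This equals f(z) exactly, so the claim holds.

Valid - the claim checks out under differentiation.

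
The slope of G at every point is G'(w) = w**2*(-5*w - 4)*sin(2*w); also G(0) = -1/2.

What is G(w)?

Since d/dw undoes antidifferentiation here, G(w) must give back the stated G'(w).
A general antiderivative is 5*w**3*cos(2*w)/2 - 15*w**2*sin(2*w)/4 + 2*w**2*cos(2*w) - 2*w*sin(2*w) - 15*w*cos(2*w)/4 + 15*sin(2*w)/8 - cos(2*w) + C.
The condition gives C = -1/2 - (-1) = 1/2.
So G(w) = (20*w**3*cos(2*w) - 30*w**2*sin(2*w) + 16*w**2*cos(2*w) - 16*w*sin(2*w) - 30*w*cos(2*w) + 15*sin(2*w) - 8*cos(2*w) + 4)/8.
Check: d/dw[(20*w**3*cos(2*w) - 30*w**2*sin(2*w) + 16*w**2*cos(2*w) - 16*w*sin(2*w) - 30*w*cos(2*w) + 15*sin(2*w) - 8*cos(2*w) + 4)/8] = -5*w**3*sin(2*w) - 4*w**2*sin(2*w), which equals G'(w).

G(w) = (20*w**3*cos(2*w) - 30*w**2*sin(2*w) + 16*w**2*cos(2*w) - 16*w*sin(2*w) - 30*w*cos(2*w) + 15*sin(2*w) - 8*cos(2*w) + 4)/8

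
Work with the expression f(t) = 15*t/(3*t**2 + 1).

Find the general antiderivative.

The substitution u = 4*t**2 + 4/3 works: f is exactly (dF/du)*(du/dt) for that inner function.
Check: d/dt[5*log(t**2 + 1/3)/2] = 15*t/(3*t**2 + 1) = f(t).

F(t) = 5*log(t**2 + 1/3)/2 + C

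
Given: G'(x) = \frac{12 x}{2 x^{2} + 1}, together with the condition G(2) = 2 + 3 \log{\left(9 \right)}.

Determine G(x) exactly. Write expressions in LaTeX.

G'(x) matches the chain-rule pattern g'(h)*h' with inner function h(x) = 2 x^{2} + 1; substituting u = h(x) collapses the integral.
A general antiderivative is 3 \log{\left(2 x^{2} + 1 \right)} + C.
The condition gives C = 2 + 3 \log{\left(9 \right)} - (3 \log{\left(9 \right)}) = 2.
So G(x) = 3 \log{\left(2 x^{2} + 1 \right)} + 2.
Check: d/dx[3 \log{\left(2 x^{2} + 1 \right)} + 2] = \frac{12 x}{2 x^{2} + 1} = G'(x).

G(x) = 3 \log{\left(2 x^{2} + 1 \right)} + 2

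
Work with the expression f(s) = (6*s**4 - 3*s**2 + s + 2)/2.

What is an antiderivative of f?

An antiderivative is F(s) = 3*s**5/5 - s**3/2 + s**2/4 + s.

Since d/ds undoes antidifferentiation here, F'(s) = f(s) is required of F(s).
Check: d/ds[3*s**5/5 - s**3/2 + s**2/4 + s] = 3*s**4 - 3*s**2/2 + s/2 + 1, which equals f(s).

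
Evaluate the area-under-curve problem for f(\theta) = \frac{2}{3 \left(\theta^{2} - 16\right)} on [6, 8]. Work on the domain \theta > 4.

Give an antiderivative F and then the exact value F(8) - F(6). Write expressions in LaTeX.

Antiderivative: F(\theta) = - \frac{- \log{\left(\theta - 4 \right)} + \log{\left(\theta + 4 \right)}}{12}; value = - \frac{\log{\left(12 \right)}}{12} - \frac{\log{\left(2 \right)}}{12} + \frac{\log{\left(4 \right)}}{12} + \frac{\log{\left(10 \right)}}{12}

Factor the denominator (3 \left(\theta - 4\right) \left(\theta + 4\right)) and decompose: f = - \frac{1}{12 \left(\theta + 4\right)} + \frac{1}{12 \left(\theta - 4\right)}; each piece integrates to a log, atan, or power term.
F(\theta) = - \frac{- \log{\left(\theta - 4 \right)} + \log{\left(\theta + 4 \right)}}{12} is an antiderivative of f.
Check: d/d\theta[- \frac{- \log{\left(\theta - 4 \right)} + \log{\left(\theta + 4 \right)}}{12}] = \frac{2}{3 \theta^{2} - 48}, which equals f(\theta).
F(8) = - \frac{\log{\left(12 \right)}}{12} + \frac{\log{\left(4 \right)}}{12}; F(6) = - \frac{\log{\left(10 \right)}}{12} + \frac{\log{\left(2 \right)}}{12}.
Integral = F(8) - F(6) = - \frac{\log{\left(12 \right)}}{12} - \frac{\log{\left(2 \right)}}{12} + \frac{\log{\left(4 \right)}}{12} + \frac{\log{\left(10 \right)}}{12}.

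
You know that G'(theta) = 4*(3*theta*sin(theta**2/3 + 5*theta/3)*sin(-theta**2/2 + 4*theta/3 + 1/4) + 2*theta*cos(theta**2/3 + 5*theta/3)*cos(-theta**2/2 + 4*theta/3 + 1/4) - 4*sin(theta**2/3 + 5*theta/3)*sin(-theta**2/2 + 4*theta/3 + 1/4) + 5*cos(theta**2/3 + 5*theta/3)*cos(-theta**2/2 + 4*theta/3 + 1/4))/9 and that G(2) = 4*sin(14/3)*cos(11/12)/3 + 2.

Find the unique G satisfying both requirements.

G(theta) = 4*sin(theta**2/3 + 5*theta/3)*cos(-theta**2/2 + 4*theta/3 + 1/4)/3 + 2

G'(theta) has the shape u'v + uv' for u = 4*cos(-theta**2/2 + 4*theta/3 + 1/4)/3 and v = sin(theta**2/3 + 5*theta/3) — it is the derivative of the product u*v.
A general antiderivative is 4*sin(theta**2/3 + 5*theta/3)*cos(-theta**2/2 + 4*theta/3 + 1/4)/3 + C.
The condition gives C = 4*sin(14/3)*cos(11/12)/3 + 2 - (4*sin(14/3)*cos(11/12)/3) = 2.
So G(theta) = 4*sin(theta**2/3 + 5*theta/3)*cos(-theta**2/2 + 4*theta/3 + 1/4)/3 + 2.
Check: d/dtheta[4*sin(theta**2/3 + 5*theta/3)*cos(-theta**2/2 + 4*theta/3 + 1/4)/3 + 2] = 4*theta*sin(theta**2/3 + 5*theta/3)*sin(-theta**2/2 + 4*theta/3 + 1/4)/3 + 8*theta*cos(theta**2/3 + 5*theta/3)*cos(-theta**2/2 + 4*theta/3 + 1/4)/9 - 16*sin(theta**2/3 + 5*theta/3)*sin(-theta**2/2 + 4*theta/3 + 1/4)/9 + 20*cos(theta**2/3 + 5*theta/3)*cos(-theta**2/2 + 4*theta/3 + 1/4)/9, which equals G'(theta).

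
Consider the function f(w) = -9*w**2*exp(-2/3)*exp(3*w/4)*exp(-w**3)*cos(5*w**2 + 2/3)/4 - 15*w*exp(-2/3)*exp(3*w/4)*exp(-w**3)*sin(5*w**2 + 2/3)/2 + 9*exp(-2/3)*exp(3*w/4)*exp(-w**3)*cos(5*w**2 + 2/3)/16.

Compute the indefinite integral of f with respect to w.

F(w) = 3*exp(-2/3)*exp(3*w/4)*exp(-w**3)*cos(5*w**2 + 2/3)/4 + C

f has the shape u'v + uv' for u = 3*cos(5*w**2 + 2/3)/4 and v = exp(-w**3 + 3*w/4 - 2/3) — it is the derivative of the product u*v.
Check: d/dw[3*exp(-2/3)*exp(3*w/4)*exp(-w**3)*cos(5*w**2 + 2/3)/4] = (-36*w**2*exp(3*w/4)*cos(5*w**2 + 2/3) - 120*w*exp(3*w/4)*sin(5*w**2 + 2/3) + 9*exp(3*w/4)*cos(5*w**2 + 2/3))*exp(-2/3)*exp(-w**3)/16, which equals f(w).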